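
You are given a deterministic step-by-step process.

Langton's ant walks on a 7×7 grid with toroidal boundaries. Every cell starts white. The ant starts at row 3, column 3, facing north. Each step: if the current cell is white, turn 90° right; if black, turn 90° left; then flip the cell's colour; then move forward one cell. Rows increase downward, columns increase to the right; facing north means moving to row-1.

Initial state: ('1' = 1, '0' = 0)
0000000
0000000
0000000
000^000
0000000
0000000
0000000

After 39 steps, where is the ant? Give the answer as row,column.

0) 0000000
0000000
0000000
000^000
0000000
0000000
0000000
1) 0000000
0000000
0000000
0001>00
0000000
0000000
0000000
2) 0000000
0000000
0000000
0001100
0000v00
0000000
0000000
3) 0000000
0000000
0000000
0001100
000<100
0000000
0000000
4) 0000000
0000000
0000000
000^100
0001100
0000000
0000000
5) 0000000
0000000
0000000
00<0100
0001100
0000000
0000000
6) 0000000
0000000
00^0000
0010100
0001100
0000000
0000000
7) 0000000
0000000
001>000
0010100
0001100
0000000
0000000
8) 0000000
0000000
0011000
001v100
0001100
0000000
0000000
9) 0000000
0000000
0011000
00<1100
0001100
0000000
0000000
10) 0000000
0000000
0011000
0001100
00v1100
0000000
0000000
11) 0000000
0000000
0011000
0001100
0<11100
0000000
0000000
12) 0000000
0000000
0011000
0^01100
0111100
0000000
0000000
13) 0000000
0000000
0011000
01>1100
0111100
0000000
0000000
14) 0000000
0000000
0011000
0111100
01v1100
0000000
0000000
15) 0000000
0000000
0011000
0111100
010>100
0000000
0000000
16) 0000000
0000000
0011000
011^100
0100100
0000000
0000000
17) 0000000
0000000
0011000
01<0100
0100100
0000000
0000000
18) 0000000
0000000
0011000
0100100
01v0100
0000000
0000000
19) 0000000
0000000
0011000
0100100
0<10100
0000000
0000000
20) 0000000
0000000
0011000
0100100
0010100
0v00000
0000000
21) 0000000
0000000
0011000
0100100
0010100
<100000
0000000
22) 0000000
0000000
0011000
0100100
^010100
1100000
0000000
23) 0000000
0000000
0011000
0100100
1>10100
1100000
0000000
24) 0000000
0000000
0011000
0100100
1110100
1v00000
0000000
25) 0000000
0000000
0011000
0100100
1110100
10>0000
0000000
26) 0000000
0000000
0011000
0100100
1110100
1010000
00v0000
27) 0000000
0000000
0011000
0100100
1110100
1010000
0<10000
28) 0000000
0000000
0011000
0100100
1110100
1^10000
0110000
29) 0000000
0000000
0011000
0100100
1110100
11>0000
0110000
30) 0000000
0000000
0011000
0100100
11^0100
1100000
0110000
31) 0000000
0000000
0011000
0100100
1<00100
1100000
0110000
32) 0000000
0000000
0011000
0100100
1000100
1v00000
0110000
33) 0000000
0000000
0011000
0100100
1000100
10>0000
0110000
34) 0000000
0000000
0011000
0100100
1000100
1010000
01v0000
35) 0000000
0000000
0011000
0100100
1000100
1010000
010>000
36) 000v000
0000000
0011000
0100100
1000100
1010000
0101000
37) 00<1000
0000000
0011000
0100100
1000100
1010000
0101000
38) 0011000
0000000
0011000
0100100
1000100
1010000
01^1000
39) 0011000
0000000
0011000
0100100
1000100
1010000
011>000

6,3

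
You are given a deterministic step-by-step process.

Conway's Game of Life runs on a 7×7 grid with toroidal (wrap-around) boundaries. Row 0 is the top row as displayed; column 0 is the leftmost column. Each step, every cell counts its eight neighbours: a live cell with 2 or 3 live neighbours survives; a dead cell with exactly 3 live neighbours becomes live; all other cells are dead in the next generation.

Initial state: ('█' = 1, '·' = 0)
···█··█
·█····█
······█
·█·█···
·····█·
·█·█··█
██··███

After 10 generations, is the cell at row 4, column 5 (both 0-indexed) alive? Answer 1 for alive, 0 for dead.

0

t=0: ···█··█
·█····█
······█
·█·█···
·····█·
·█·█··█
██··███
t=1: ·██·█··
·····██
··█····
·······
█···█··
·██····
·█·██··
t=2: ███·█··
·███·█·
·······
·······
·█·····
███·█··
█···█··
t=3: █···███
█··██··
··█····
·······
███····
█·██···
····███
t=4: █······
██·██··
···█···
··█····
█·██···
█·████·
·█·····
t=5: █·█····
█████··
·█·██··
·██····
······█
█···█·█
█████·█
t=6: ·····█·
█···█··
····█··
████···
·█···██
··█·█··
··█·█··
t=7: ···███·
····██·
█·█·█··
███████
····███
·██·█··
····██·
t=8: ···█··█
······█
█·█····
··█····
·······
······█
··█····
t=9: ·······
█·····█
·█·····
·█·····
·······
·······
·······
t=10: ·······
█······
·█·····
·······
·······
·······
·······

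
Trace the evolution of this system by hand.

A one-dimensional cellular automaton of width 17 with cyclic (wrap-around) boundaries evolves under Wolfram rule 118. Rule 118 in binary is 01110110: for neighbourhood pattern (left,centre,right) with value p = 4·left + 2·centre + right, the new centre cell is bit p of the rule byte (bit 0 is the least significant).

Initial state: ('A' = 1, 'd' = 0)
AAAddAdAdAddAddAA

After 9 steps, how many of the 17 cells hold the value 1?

11

k=0  AAAddAdAdAddAddAA
k=1  ddAAAAAAAAAAAAAdd
k=2  dAddddddddddddAAd
k=3  AAAddddddddddAdAA
k=4  ddAAddddddddAAAdd
k=5  dAdAAddddddAddAAd
k=6  AAAdAAddddAAAAdAA
k=7  ddAAdAAddAdddAAdd
k=8  dAdAAdAAAAAdAdAAd
k=9  AAAdAAddddAAAAdAA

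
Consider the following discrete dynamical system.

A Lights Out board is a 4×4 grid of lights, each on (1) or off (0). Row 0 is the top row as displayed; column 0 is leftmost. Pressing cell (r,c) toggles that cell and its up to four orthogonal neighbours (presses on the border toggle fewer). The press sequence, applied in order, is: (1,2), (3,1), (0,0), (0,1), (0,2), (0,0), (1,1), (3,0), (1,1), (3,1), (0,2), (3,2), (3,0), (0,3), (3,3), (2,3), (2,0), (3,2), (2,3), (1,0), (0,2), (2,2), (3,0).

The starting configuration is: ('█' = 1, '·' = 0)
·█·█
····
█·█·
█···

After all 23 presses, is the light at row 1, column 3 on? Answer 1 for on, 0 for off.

[0] ·█·█
····
█·█·
█···
[1] ·███
·███
█···
█···
[2] ·███
·███
██··
·██·
[3] █·██
████
██··
·██·
[4] ·█·█
█·██
██··
·██·
[5] ··█·
█··█
██··
·██·
[6] ███·
···█
██··
·██·
[7] █·█·
████
█···
·██·
[8] █·█·
████
····
█·█·
[9] ███·
···█
·█··
█·█·
[10] ███·
···█
····
·█··
[11] █··█
··██
····
·█··
[12] █··█
··██
··█·
··██
[13] █··█
··██
█·█·
████
[14] █·█·
··█·
█·█·
████
[15] █·█·
··█·
█·██
██··
[16] █·█·
··██
█···
██·█
[17] █·█·
█·██
·█··
·█·█
[18] █·█·
█·██
·██·
··█·
[19] █·█·
█·█·
·█·█
··██
[20] ··█·
·██·
██·█
··██
[21] ·█·█
·█··
██·█
··██
[22] ·█·█
·██·
█·█·
···█
[23] ·█·█
·██·
··█·
██·█

0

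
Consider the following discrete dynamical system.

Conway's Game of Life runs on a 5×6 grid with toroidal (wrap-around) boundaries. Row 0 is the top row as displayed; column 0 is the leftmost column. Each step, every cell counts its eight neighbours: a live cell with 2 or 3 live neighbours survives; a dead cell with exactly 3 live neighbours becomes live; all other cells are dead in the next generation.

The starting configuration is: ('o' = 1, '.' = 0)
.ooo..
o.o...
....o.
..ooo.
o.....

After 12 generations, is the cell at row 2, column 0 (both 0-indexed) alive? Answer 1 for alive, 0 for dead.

1

step 0: .ooo..
o.o...
....o.
..ooo.
o.....
step 1: o.oo..
..o...
.oo.oo
...ooo
....o.
step 2: .ooo..
o...oo
ooo..o
o.o...
..o...
step 3: oooooo
....o.
..ooo.
o.oo.o
......
step 4: oooooo
o.....
.oo...
.oo..o
......
step 5: oooooo
....o.
..o...
ooo...
......
step 6: oooooo
o...o.
..oo..
.oo...
....o.
step 7: ooo...
o.....
..oo..
.oo...
....o.
step 8: oo...o
o..o..
..oo..
.oo...
o..o..
step 9: .oo.oo
o..ooo
...o..
.o....
.....o
step 10: .oo...
oo....
o.oo.o
......
.oo.oo
step 11: ...o.o
...o.o
o.o..o
......
oooo..
step 12: .o.o.o
..oo.o
o...oo
...o.o
ooooo.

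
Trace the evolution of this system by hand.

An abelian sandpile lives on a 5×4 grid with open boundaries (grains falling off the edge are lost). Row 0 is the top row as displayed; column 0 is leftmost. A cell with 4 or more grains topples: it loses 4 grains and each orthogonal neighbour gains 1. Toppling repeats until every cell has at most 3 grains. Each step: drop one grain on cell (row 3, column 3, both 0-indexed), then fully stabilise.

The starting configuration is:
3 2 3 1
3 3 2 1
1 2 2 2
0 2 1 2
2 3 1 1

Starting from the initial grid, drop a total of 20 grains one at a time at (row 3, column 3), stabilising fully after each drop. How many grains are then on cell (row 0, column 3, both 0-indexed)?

3

gen 0: 3 2 3 1
3 3 2 1
1 2 2 2
0 2 1 2
2 3 1 1
gen 1: 3 2 3 1
3 3 2 1
1 2 2 2
0 2 1 3
2 3 1 1
gen 2: 3 2 3 1
3 3 2 1
1 2 2 3
0 2 2 0
2 3 1 2
gen 3: 3 2 3 1
3 3 2 1
1 2 2 3
0 2 2 1
2 3 1 2
gen 4: 3 2 3 1
3 3 2 1
1 2 2 3
0 2 2 2
2 3 1 2
gen 5: 3 2 3 1
3 3 2 1
1 2 2 3
0 2 2 3
2 3 1 2
gen 6: 3 2 3 1
3 3 2 2
1 2 3 0
0 2 3 1
2 3 1 3
gen 7: 3 2 3 1
3 3 2 2
1 2 3 0
0 2 3 2
2 3 1 3
gen 8: 3 2 3 1
3 3 2 2
1 2 3 0
0 2 3 3
2 3 1 3
gen 9: 3 2 3 1
3 3 3 2
1 3 0 2
0 3 1 2
2 3 3 0
gen 10: 3 2 3 1
3 3 3 2
1 3 0 2
0 3 1 3
2 3 3 0
gen 11: 3 2 3 1
3 3 3 2
1 3 0 3
0 3 2 0
2 3 3 1
gen 12: 3 2 3 1
3 3 3 2
1 3 0 3
0 3 2 1
2 3 3 1
gen 13: 3 2 3 1
3 3 3 2
1 3 0 3
0 3 2 2
2 3 3 1
gen 14: 3 2 3 1
3 3 3 2
1 3 0 3
0 3 2 3
2 3 3 1
gen 15: 3 2 3 1
3 3 3 3
1 3 1 0
0 3 3 1
2 3 3 2
gen 16: 3 2 3 1
3 3 3 3
1 3 1 0
0 3 3 2
2 3 3 2
gen 17: 3 2 3 1
3 3 3 3
1 3 1 0
0 3 3 3
2 3 3 2
gen 18: 1 1 1 3
1 3 3 0
3 2 0 3
1 2 3 2
3 1 2 0
gen 19: 1 1 1 3
1 3 3 0
3 2 0 3
1 2 3 3
3 1 2 0
gen 20: 1 1 1 3
1 3 3 1
3 2 2 0
1 3 0 2
3 1 3 1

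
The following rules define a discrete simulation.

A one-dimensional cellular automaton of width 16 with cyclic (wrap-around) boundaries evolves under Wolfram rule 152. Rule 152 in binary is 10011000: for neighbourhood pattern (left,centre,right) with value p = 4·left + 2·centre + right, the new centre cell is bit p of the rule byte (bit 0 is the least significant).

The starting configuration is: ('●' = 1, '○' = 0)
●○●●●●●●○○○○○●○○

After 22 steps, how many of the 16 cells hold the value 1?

3

k=0  ●○●●●●●●○○○○○●○○
k=1  ○○●●●●●○●○○○○○●○
k=2  ○○●●●●○○○●○○○○○●
k=3  ●○●●●○●○○○●○○○○○
k=4  ○○●●○○○●○○○●○○○○
k=5  ○○●○●○○○●○○○●○○○
k=6  ○○○○○●○○○●○○○●○○
k=7  ○○○○○○●○○○●○○○●○
k=8  ○○○○○○○●○○○●○○○●
k=9  ●○○○○○○○●○○○●○○○
k=10  ○●○○○○○○○●○○○●○○
k=11  ○○●○○○○○○○●○○○●○
k=12  ○○○●○○○○○○○●○○○●
k=13  ●○○○●○○○○○○○●○○○
k=14  ○●○○○●○○○○○○○●○○
k=15  ○○●○○○●○○○○○○○●○
k=16  ○○○●○○○●○○○○○○○●
k=17  ●○○○●○○○●○○○○○○○
k=18  ○●○○○●○○○●○○○○○○
k=19  ○○●○○○●○○○●○○○○○
k=20  ○○○●○○○●○○○●○○○○
k=21  ○○○○●○○○●○○○●○○○
k=22  ○○○○○●○○○●○○○●○○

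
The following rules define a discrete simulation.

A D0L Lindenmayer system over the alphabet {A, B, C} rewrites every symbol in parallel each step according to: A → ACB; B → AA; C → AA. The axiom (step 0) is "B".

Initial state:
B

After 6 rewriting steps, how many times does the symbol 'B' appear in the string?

[0] B
[1] AA
[2] ACBACB
[3] ACBAAAAACBAAAA
[4] ACBAAAAACBACBACBACBACBAAAAACBACBACBACB
[5] ACBAAAAACBACBACBACBACBAAAAACBAAAAACBAAAAACBAAAAACBAAAAACBACBACBACBACBAAAAACBAAAAACBAAAAACBAAAA
[6] ACBAAAAACBACBACBACBACBAAAAACBAAAAACBAAAAACBAAAAACBAAAAACBA…BACBAAAAACBACBACBACBACBAAAAACBACBACBACBACBAAAAACBACBACBACB  (len 246)

58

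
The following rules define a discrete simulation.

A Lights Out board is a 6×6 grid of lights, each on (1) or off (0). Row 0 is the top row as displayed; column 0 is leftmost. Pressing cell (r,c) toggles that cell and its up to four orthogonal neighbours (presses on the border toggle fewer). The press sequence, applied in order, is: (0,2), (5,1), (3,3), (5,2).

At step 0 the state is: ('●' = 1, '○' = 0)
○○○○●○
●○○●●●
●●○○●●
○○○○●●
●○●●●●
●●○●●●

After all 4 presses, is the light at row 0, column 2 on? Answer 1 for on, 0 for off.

1

t=0: ○○○○●○
●○○●●●
●●○○●●
○○○○●●
●○●●●●
●●○●●●
t=1: ○●●●●○
●○●●●●
●●○○●●
○○○○●●
●○●●●●
●●○●●●
t=2: ○●●●●○
●○●●●●
●●○○●●
○○○○●●
●●●●●●
○○●●●●
t=3: ○●●●●○
●○●●●●
●●○●●●
○○●●○●
●●●○●●
○○●●●●
t=4: ○●●●●○
●○●●●●
●●○●●●
○○●●○●
●●○○●●
○●○○●●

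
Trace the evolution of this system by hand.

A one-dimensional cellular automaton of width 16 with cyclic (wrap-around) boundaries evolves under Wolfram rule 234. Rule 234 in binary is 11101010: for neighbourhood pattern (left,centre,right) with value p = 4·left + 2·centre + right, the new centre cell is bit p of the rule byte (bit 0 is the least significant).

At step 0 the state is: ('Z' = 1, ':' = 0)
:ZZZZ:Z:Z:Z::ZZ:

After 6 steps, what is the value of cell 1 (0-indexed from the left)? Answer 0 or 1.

1

k=0  :ZZZZ:Z:Z:Z::ZZ:
k=1  ZZZZZZ:Z:Z::ZZZ:
k=2  ZZZZZZZ:Z::ZZZZZ
k=3  ZZZZZZZZ::ZZZZZZ
k=4  ZZZZZZZZ:ZZZZZZZ
k=5  ZZZZZZZZZZZZZZZZ
k=6  ZZZZZZZZZZZZZZZZ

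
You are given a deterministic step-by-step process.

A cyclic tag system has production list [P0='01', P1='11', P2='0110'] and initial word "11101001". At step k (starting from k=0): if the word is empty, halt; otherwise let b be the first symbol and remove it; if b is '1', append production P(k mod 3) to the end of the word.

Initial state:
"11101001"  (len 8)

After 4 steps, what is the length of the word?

step 0: "11101001"  (len 8)
step 1: "110100101"  (len 9)
step 2: "1010010111"  (len 10)
step 3: "0100101110110"  (len 13)
step 4: "100101110110"  (len 12)

12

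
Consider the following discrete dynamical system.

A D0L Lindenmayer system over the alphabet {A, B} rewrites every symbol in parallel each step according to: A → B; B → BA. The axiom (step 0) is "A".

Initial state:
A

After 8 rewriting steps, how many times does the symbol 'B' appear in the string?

21

[0] A
[1] B
[2] BA
[3] BAB
[4] BABBA
[5] BABBABAB
[6] BABBABABBABBA
[7] BABBABABBABBABABBABAB
[8] BABBABABBABBABABBABABBABBABABBABBA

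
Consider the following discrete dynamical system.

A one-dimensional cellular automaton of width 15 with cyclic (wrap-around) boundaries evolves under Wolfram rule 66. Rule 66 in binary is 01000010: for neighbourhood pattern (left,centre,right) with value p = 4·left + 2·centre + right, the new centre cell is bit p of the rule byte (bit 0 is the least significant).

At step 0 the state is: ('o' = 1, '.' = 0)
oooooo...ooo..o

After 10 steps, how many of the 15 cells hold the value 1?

[0] oooooo...ooo..o
[1] .....o..o..o.o.
[2] ....o..o..o....
[3] ...o..o..o.....
[4] ..o..o..o......
[5] .o..o..o.......
[6] o..o..o........
[7] ..o..o........o
[8] .o..o........o.
[9] o..o........o..
[10] ..o........o..o

3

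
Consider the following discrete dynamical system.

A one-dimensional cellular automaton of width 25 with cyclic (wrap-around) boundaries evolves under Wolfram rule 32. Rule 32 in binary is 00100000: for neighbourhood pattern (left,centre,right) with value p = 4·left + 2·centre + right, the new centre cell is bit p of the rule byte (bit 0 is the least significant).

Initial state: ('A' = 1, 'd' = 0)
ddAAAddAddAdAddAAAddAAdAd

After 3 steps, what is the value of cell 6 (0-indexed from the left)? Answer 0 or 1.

t=0: ddAAAddAddAdAddAAAddAAdAd
t=1: dddddddddddAddddddddddAdd
t=2: ddddddddddddddddddddddddd
t=3: ddddddddddddddddddddddddd

0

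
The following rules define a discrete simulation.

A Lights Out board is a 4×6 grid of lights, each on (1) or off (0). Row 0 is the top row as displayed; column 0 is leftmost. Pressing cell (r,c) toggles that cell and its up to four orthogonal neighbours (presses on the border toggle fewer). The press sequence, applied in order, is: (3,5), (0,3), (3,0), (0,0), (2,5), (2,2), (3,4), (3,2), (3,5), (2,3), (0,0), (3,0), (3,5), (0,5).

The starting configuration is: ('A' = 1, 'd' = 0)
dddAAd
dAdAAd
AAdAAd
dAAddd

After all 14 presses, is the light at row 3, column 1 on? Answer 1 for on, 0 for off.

0) dddAAd
dAdAAd
AAdAAd
dAAddd
1) dddAAd
dAdAAd
AAdAAA
dAAdAA
2) ddAddd
dAddAd
AAdAAA
dAAdAA
3) ddAddd
dAddAd
dAdAAA
AdAdAA
4) AAAddd
AAddAd
dAdAAA
AdAdAA
5) AAAddd
AAddAA
dAdAdd
AdAdAd
6) AAAddd
AAAdAA
ddAddd
AdddAd
7) AAAddd
AAAdAA
ddAdAd
AddAdA
8) AAAddd
AAAdAA
ddddAd
AAAddA
9) AAAddd
AAAdAA
ddddAA
AAAdAd
10) AAAddd
AAAAAA
ddAAdA
AAAAAd
11) ddAddd
dAAAAA
ddAAdA
AAAAAd
12) ddAddd
dAAAAA
AdAAdA
ddAAAd
13) ddAddd
dAAAAA
AdAAdd
ddAAdA
14) ddAdAA
dAAAAd
AdAAdd
ddAAdA

0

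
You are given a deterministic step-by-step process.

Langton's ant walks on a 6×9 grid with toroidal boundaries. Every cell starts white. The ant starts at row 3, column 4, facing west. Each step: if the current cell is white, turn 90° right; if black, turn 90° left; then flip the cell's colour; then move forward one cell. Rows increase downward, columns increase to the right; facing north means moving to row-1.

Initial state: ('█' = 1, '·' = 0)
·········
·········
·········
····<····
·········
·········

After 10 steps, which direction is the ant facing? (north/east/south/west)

k=0  ·········
·········
·········
····<····
·········
·········
k=1  ·········
·········
····^····
····█····
·········
·········
k=2  ·········
·········
····█>···
····█····
·········
·········
k=3  ·········
·········
····██···
····█v···
·········
·········
k=4  ·········
·········
····██···
····<█···
·········
·········
k=5  ·········
·········
····██···
·····█···
····v····
·········
k=6  ·········
·········
····██···
·····█···
···<█····
·········
k=7  ·········
·········
····██···
···^·█···
···██····
·········
k=8  ·········
·········
····██···
···█>█···
···██····
·········
k=9  ·········
·········
····██···
···███···
···█v····
·········
k=10  ·········
·········
····██···
···███···
···█·>···
·········

east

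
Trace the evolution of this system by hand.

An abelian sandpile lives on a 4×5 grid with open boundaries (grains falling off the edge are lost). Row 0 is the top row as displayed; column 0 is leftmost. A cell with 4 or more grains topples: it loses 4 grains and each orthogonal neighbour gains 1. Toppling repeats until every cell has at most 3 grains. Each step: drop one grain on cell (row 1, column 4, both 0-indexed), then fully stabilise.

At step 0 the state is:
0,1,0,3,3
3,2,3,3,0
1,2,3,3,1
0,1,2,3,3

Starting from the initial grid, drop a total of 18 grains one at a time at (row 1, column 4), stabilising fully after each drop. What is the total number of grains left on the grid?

step 0: 0,1,0,3,3
3,2,3,3,0
1,2,3,3,1
0,1,2,3,3
step 1: 0,1,0,3,3
3,2,3,3,1
1,2,3,3,1
0,1,2,3,3
step 2: 0,1,0,3,3
3,2,3,3,2
1,2,3,3,1
0,1,2,3,3
step 3: 0,1,0,3,3
3,2,3,3,3
1,2,3,3,1
0,1,2,3,3
step 4: 0,1,2,1,1
3,3,1,3,3
1,3,2,3,0
0,2,0,2,1
step 5: 0,1,2,2,2
3,3,2,1,1
1,3,3,0,2
0,2,0,3,1
step 6: 0,1,2,2,2
3,3,2,1,2
1,3,3,0,2
0,2,0,3,1
step 7: 0,1,2,2,2
3,3,2,1,3
1,3,3,0,2
0,2,0,3,1
step 8: 0,1,2,2,3
3,3,2,2,0
1,3,3,0,3
0,2,0,3,1
step 9: 0,1,2,2,3
3,3,2,2,1
1,3,3,0,3
0,2,0,3,1
step 10: 0,1,2,2,3
3,3,2,2,2
1,3,3,0,3
0,2,0,3,1
step 11: 0,1,2,2,3
3,3,2,2,3
1,3,3,0,3
0,2,0,3,1
step 12: 0,1,2,3,0
3,3,2,3,2
1,3,3,1,0
0,2,0,3,2
step 13: 0,1,2,3,0
3,3,2,3,3
1,3,3,1,0
0,2,0,3,2
step 14: 0,1,3,0,2
3,3,3,1,1
1,3,3,2,1
0,2,0,3,2
step 15: 0,1,3,0,2
3,3,3,1,2
1,3,3,2,1
0,2,0,3,2
step 16: 0,1,3,0,2
3,3,3,1,3
1,3,3,2,1
0,2,0,3,2
step 17: 0,1,3,0,3
3,3,3,2,0
1,3,3,2,2
0,2,0,3,2
step 18: 0,1,3,0,3
3,3,3,2,1
1,3,3,2,2
0,2,0,3,2

37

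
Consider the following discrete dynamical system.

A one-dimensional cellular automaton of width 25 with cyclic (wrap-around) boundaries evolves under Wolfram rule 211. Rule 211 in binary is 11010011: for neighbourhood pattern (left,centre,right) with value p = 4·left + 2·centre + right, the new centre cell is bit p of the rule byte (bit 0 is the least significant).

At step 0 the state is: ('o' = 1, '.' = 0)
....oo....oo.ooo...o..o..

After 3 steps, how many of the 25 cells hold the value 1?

t=0: ....oo....oo.ooo...o..o..
t=1: oooo.ooooo.o..ooooo.oo.oo
t=2: oooo..oooo..oo.oooo..o..o
t=3: oooooo.ooooo.o..ooooo.oo.

19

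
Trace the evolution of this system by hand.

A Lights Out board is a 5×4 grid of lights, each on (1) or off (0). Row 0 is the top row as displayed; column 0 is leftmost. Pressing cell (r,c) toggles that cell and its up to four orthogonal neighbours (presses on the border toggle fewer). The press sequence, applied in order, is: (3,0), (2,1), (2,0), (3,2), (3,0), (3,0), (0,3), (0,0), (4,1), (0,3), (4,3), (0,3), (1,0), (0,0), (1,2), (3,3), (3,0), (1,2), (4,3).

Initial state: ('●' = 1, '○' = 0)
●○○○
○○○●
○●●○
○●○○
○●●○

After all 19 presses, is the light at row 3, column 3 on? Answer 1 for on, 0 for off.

0

step 0: ●○○○
○○○●
○●●○
○●○○
○●●○
step 1: ●○○○
○○○●
●●●○
●○○○
●●●○
step 2: ●○○○
○●○●
○○○○
●●○○
●●●○
step 3: ●○○○
●●○●
●●○○
○●○○
●●●○
step 4: ●○○○
●●○●
●●●○
○○●●
●●○○
step 5: ●○○○
●●○●
○●●○
●●●●
○●○○
step 6: ●○○○
●●○●
●●●○
○○●●
●●○○
step 7: ●○●●
●●○○
●●●○
○○●●
●●○○
step 8: ○●●●
○●○○
●●●○
○○●●
●●○○
step 9: ○●●●
○●○○
●●●○
○●●●
○○●○
step 10: ○●○○
○●○●
●●●○
○●●●
○○●○
step 11: ○●○○
○●○●
●●●○
○●●○
○○○●
step 12: ○●●●
○●○○
●●●○
○●●○
○○○●
step 13: ●●●●
●○○○
○●●○
○●●○
○○○●
step 14: ○○●●
○○○○
○●●○
○●●○
○○○●
step 15: ○○○●
○●●●
○●○○
○●●○
○○○●
step 16: ○○○●
○●●●
○●○●
○●○●
○○○○
step 17: ○○○●
○●●●
●●○●
●○○●
●○○○
step 18: ○○●●
○○○○
●●●●
●○○●
●○○○
step 19: ○○●●
○○○○
●●●●
●○○○
●○●●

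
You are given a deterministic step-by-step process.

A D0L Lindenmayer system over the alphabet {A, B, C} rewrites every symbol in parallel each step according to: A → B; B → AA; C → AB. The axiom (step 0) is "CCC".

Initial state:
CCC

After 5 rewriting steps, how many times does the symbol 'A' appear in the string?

12

0) CCC
1) ABABAB
2) BAABAABAA
3) AABBAABBAABB
4) BBAAAABBAAAABBAAAA
5) AAAABBBBAAAABBBBAAAABBBB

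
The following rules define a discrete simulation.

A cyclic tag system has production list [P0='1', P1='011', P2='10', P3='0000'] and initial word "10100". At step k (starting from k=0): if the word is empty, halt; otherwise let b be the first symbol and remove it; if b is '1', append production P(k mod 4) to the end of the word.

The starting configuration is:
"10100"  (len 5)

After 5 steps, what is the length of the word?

step 0: "10100"  (len 5)
step 1: "01001"  (len 5)
step 2: "1001"  (len 4)
step 3: "00110"  (len 5)
step 4: "0110"  (len 4)
step 5: "110"  (len 3)

3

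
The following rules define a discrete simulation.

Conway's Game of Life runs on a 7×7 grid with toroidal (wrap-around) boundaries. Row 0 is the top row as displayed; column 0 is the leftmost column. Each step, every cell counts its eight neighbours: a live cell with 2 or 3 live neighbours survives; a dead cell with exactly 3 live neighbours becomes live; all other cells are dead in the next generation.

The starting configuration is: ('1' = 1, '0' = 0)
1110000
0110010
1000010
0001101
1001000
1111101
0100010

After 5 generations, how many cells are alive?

0) 1110000
0110010
1000010
0001101
1001000
1111101
0100010
1) 1000001
0010000
1111010
1001111
0000000
0001111
0000110
2) 0000011
0011000
1000010
1001010
1000000
0001001
1001000
3) 0011101
0000110
0111000
1100100
1000100
1000001
1000110
4) 0000001
0100010
1111010
1000100
0000010
1100100
1100100
5) 0100011
0100110
1011010
1011110
1100111
1100111
0100011

28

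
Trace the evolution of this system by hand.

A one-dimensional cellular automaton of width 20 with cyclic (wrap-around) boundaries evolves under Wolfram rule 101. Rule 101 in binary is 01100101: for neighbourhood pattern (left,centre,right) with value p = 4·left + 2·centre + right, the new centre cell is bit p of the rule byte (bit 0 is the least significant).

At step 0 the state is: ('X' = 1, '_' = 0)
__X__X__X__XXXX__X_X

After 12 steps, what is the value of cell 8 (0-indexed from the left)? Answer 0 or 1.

0

t=0: __X__X__X__XXXX__X_X
t=1: __X__X__X_____X__XXX
t=2: __X__X__X_XXX_X____X
t=3: __X__X__XX__XXX_XX_X
t=4: __X__X___X____XX_XXX
t=5: __X__X_X_X_XX__XX__X
t=6: __X__XXXXXX_X___X__X
t=7: __X_______XXX_X_X__X
t=8: __X_XXXXX___XXXXX__X
t=9: __XX____X_X_____X__X
t=10: ___X_XX_XXX_XXX_X__X
t=11: _X_XX_XX__XX__XXX__X
t=12: XXX_XX_X___X____X__X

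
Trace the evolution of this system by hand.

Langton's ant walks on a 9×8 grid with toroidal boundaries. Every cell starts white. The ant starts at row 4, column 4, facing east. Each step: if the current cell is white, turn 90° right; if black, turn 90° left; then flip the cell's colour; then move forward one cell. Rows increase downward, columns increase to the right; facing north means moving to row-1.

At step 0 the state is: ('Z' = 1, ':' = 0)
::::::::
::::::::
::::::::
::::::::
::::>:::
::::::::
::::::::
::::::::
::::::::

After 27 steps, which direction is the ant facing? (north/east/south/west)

step 0: ::::::::
::::::::
::::::::
::::::::
::::>:::
::::::::
::::::::
::::::::
::::::::
step 1: ::::::::
::::::::
::::::::
::::::::
::::Z:::
::::v:::
::::::::
::::::::
::::::::
step 2: ::::::::
::::::::
::::::::
::::::::
::::Z:::
:::<Z:::
::::::::
::::::::
::::::::
step 3: ::::::::
::::::::
::::::::
::::::::
:::^Z:::
:::ZZ:::
::::::::
::::::::
::::::::
step 4: ::::::::
::::::::
::::::::
::::::::
:::Z>:::
:::ZZ:::
::::::::
::::::::
::::::::
step 5: ::::::::
::::::::
::::::::
::::^:::
:::Z::::
:::ZZ:::
::::::::
::::::::
::::::::
step 6: ::::::::
::::::::
::::::::
::::Z>::
:::Z::::
:::ZZ:::
::::::::
::::::::
::::::::
step 7: ::::::::
::::::::
::::::::
::::ZZ::
:::Z:v::
:::ZZ:::
::::::::
::::::::
::::::::
step 8: ::::::::
::::::::
::::::::
::::ZZ::
:::Z<Z::
:::ZZ:::
::::::::
::::::::
::::::::
step 9: ::::::::
::::::::
::::::::
::::^Z::
:::ZZZ::
:::ZZ:::
::::::::
::::::::
::::::::
step 10: ::::::::
::::::::
::::::::
:::<:Z::
:::ZZZ::
:::ZZ:::
::::::::
::::::::
::::::::
step 11: ::::::::
::::::::
:::^::::
:::Z:Z::
:::ZZZ::
:::ZZ:::
::::::::
::::::::
::::::::
step 12: ::::::::
::::::::
:::Z>:::
:::Z:Z::
:::ZZZ::
:::ZZ:::
::::::::
::::::::
::::::::
step 13: ::::::::
::::::::
:::ZZ:::
:::ZvZ::
:::ZZZ::
:::ZZ:::
::::::::
::::::::
::::::::
step 14: ::::::::
::::::::
:::ZZ:::
:::<ZZ::
:::ZZZ::
:::ZZ:::
::::::::
::::::::
::::::::
step 15: ::::::::
::::::::
:::ZZ:::
::::ZZ::
:::vZZ::
:::ZZ:::
::::::::
::::::::
::::::::
step 16: ::::::::
::::::::
:::ZZ:::
::::ZZ::
::::>Z::
:::ZZ:::
::::::::
::::::::
::::::::
step 17: ::::::::
::::::::
:::ZZ:::
::::^Z::
:::::Z::
:::ZZ:::
::::::::
::::::::
::::::::
step 18: ::::::::
::::::::
:::ZZ:::
:::<:Z::
:::::Z::
:::ZZ:::
::::::::
::::::::
::::::::
step 19: ::::::::
::::::::
:::^Z:::
:::Z:Z::
:::::Z::
:::ZZ:::
::::::::
::::::::
::::::::
step 20: ::::::::
::::::::
::<:Z:::
:::Z:Z::
:::::Z::
:::ZZ:::
::::::::
::::::::
::::::::
step 21: ::::::::
::^:::::
::Z:Z:::
:::Z:Z::
:::::Z::
:::ZZ:::
::::::::
::::::::
::::::::
step 22: ::::::::
::Z>::::
::Z:Z:::
:::Z:Z::
:::::Z::
:::ZZ:::
::::::::
::::::::
::::::::
step 23: ::::::::
::ZZ::::
::ZvZ:::
:::Z:Z::
:::::Z::
:::ZZ:::
::::::::
::::::::
::::::::
step 24: ::::::::
::ZZ::::
::<ZZ:::
:::Z:Z::
:::::Z::
:::ZZ:::
::::::::
::::::::
::::::::
step 25: ::::::::
::ZZ::::
:::ZZ:::
::vZ:Z::
:::::Z::
:::ZZ:::
::::::::
::::::::
::::::::
step 26: ::::::::
::ZZ::::
:::ZZ:::
:<ZZ:Z::
:::::Z::
:::ZZ:::
::::::::
::::::::
::::::::
step 27: ::::::::
::ZZ::::
:^:ZZ:::
:ZZZ:Z::
:::::Z::
:::ZZ:::
::::::::
::::::::
::::::::

north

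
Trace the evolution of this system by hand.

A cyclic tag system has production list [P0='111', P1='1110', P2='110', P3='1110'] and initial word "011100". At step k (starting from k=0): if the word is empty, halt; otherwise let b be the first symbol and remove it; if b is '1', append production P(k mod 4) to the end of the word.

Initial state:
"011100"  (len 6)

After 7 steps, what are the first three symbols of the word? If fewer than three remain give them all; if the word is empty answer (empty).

k=0  "011100"  (len 6)
k=1  "11100"  (len 5)
k=2  "11001110"  (len 8)
k=3  "1001110110"  (len 10)
k=4  "0011101101110"  (len 13)
k=5  "011101101110"  (len 12)
k=6  "11101101110"  (len 11)
k=7  "1101101110110"  (len 13)

110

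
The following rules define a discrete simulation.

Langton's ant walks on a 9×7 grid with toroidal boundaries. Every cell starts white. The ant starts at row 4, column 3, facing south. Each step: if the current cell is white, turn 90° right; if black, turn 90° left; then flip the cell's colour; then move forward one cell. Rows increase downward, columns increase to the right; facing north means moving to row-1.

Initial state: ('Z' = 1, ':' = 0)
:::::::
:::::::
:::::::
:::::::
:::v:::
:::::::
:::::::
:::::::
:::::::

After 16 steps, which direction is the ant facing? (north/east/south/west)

south

gen 0: :::::::
:::::::
:::::::
:::::::
:::v:::
:::::::
:::::::
:::::::
:::::::
gen 1: :::::::
:::::::
:::::::
:::::::
::<Z:::
:::::::
:::::::
:::::::
:::::::
gen 2: :::::::
:::::::
:::::::
::^::::
::ZZ:::
:::::::
:::::::
:::::::
:::::::
gen 3: :::::::
:::::::
:::::::
::Z>:::
::ZZ:::
:::::::
:::::::
:::::::
:::::::
gen 4: :::::::
:::::::
:::::::
::ZZ:::
::Zv:::
:::::::
:::::::
:::::::
:::::::
gen 5: :::::::
:::::::
:::::::
::ZZ:::
::Z:>::
:::::::
:::::::
:::::::
:::::::
gen 6: :::::::
:::::::
:::::::
::ZZ:::
::Z:Z::
::::v::
:::::::
:::::::
:::::::
gen 7: :::::::
:::::::
:::::::
::ZZ:::
::Z:Z::
:::<Z::
:::::::
:::::::
:::::::
gen 8: :::::::
:::::::
:::::::
::ZZ:::
::Z^Z::
:::ZZ::
:::::::
:::::::
:::::::
gen 9: :::::::
:::::::
:::::::
::ZZ:::
::ZZ>::
:::ZZ::
:::::::
:::::::
:::::::
gen 10: :::::::
:::::::
:::::::
::ZZ^::
::ZZ:::
:::ZZ::
:::::::
:::::::
:::::::
gen 11: :::::::
:::::::
:::::::
::ZZZ>:
::ZZ:::
:::ZZ::
:::::::
:::::::
:::::::
gen 12: :::::::
:::::::
:::::::
::ZZZZ:
::ZZ:v:
:::ZZ::
:::::::
:::::::
:::::::
gen 13: :::::::
:::::::
:::::::
::ZZZZ:
::ZZ<Z:
:::ZZ::
:::::::
:::::::
:::::::
gen 14: :::::::
:::::::
:::::::
::ZZ^Z:
::ZZZZ:
:::ZZ::
:::::::
:::::::
:::::::
gen 15: :::::::
:::::::
:::::::
::Z<:Z:
::ZZZZ:
:::ZZ::
:::::::
:::::::
:::::::
gen 16: :::::::
:::::::
:::::::
::Z::Z:
::ZvZZ:
:::ZZ::
:::::::
:::::::
:::::::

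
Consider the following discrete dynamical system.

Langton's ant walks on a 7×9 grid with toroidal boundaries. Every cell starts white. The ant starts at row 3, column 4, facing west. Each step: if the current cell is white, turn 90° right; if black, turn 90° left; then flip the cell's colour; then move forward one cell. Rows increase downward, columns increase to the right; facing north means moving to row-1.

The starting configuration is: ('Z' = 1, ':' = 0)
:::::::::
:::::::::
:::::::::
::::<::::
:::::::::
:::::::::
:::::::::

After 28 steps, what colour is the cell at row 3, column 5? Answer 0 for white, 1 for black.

0

0) :::::::::
:::::::::
:::::::::
::::<::::
:::::::::
:::::::::
:::::::::
1) :::::::::
:::::::::
::::^::::
::::Z::::
:::::::::
:::::::::
:::::::::
2) :::::::::
:::::::::
::::Z>:::
::::Z::::
:::::::::
:::::::::
:::::::::
3) :::::::::
:::::::::
::::ZZ:::
::::Zv:::
:::::::::
:::::::::
:::::::::
4) :::::::::
:::::::::
::::ZZ:::
::::<Z:::
:::::::::
:::::::::
:::::::::
5) :::::::::
:::::::::
::::ZZ:::
:::::Z:::
::::v::::
:::::::::
:::::::::
6) :::::::::
:::::::::
::::ZZ:::
:::::Z:::
:::<Z::::
:::::::::
:::::::::
7) :::::::::
:::::::::
::::ZZ:::
:::^:Z:::
:::ZZ::::
:::::::::
:::::::::
8) :::::::::
:::::::::
::::ZZ:::
:::Z>Z:::
:::ZZ::::
:::::::::
:::::::::
9) :::::::::
:::::::::
::::ZZ:::
:::ZZZ:::
:::Zv::::
:::::::::
:::::::::
10) :::::::::
:::::::::
::::ZZ:::
:::ZZZ:::
:::Z:>:::
:::::::::
:::::::::
11) :::::::::
:::::::::
::::ZZ:::
:::ZZZ:::
:::Z:Z:::
:::::v:::
:::::::::
12) :::::::::
:::::::::
::::ZZ:::
:::ZZZ:::
:::Z:Z:::
::::<Z:::
:::::::::
13) :::::::::
:::::::::
::::ZZ:::
:::ZZZ:::
:::Z^Z:::
::::ZZ:::
:::::::::
14) :::::::::
:::::::::
::::ZZ:::
:::ZZZ:::
:::ZZ>:::
::::ZZ:::
:::::::::
15) :::::::::
:::::::::
::::ZZ:::
:::ZZ^:::
:::ZZ::::
::::ZZ:::
:::::::::
16) :::::::::
:::::::::
::::ZZ:::
:::Z<::::
:::ZZ::::
::::ZZ:::
:::::::::
17) :::::::::
:::::::::
::::ZZ:::
:::Z:::::
:::Zv::::
::::ZZ:::
:::::::::
18) :::::::::
:::::::::
::::ZZ:::
:::Z:::::
:::Z:>:::
::::ZZ:::
:::::::::
19) :::::::::
:::::::::
::::ZZ:::
:::Z:::::
:::Z:Z:::
::::Zv:::
:::::::::
20) :::::::::
:::::::::
::::ZZ:::
:::Z:::::
:::Z:Z:::
::::Z:>::
:::::::::
21) :::::::::
:::::::::
::::ZZ:::
:::Z:::::
:::Z:Z:::
::::Z:Z::
::::::v::
22) :::::::::
:::::::::
::::ZZ:::
:::Z:::::
:::Z:Z:::
::::Z:Z::
:::::<Z::
23) :::::::::
:::::::::
::::ZZ:::
:::Z:::::
:::Z:Z:::
::::Z^Z::
:::::ZZ::
24) :::::::::
:::::::::
::::ZZ:::
:::Z:::::
:::Z:Z:::
::::ZZ>::
:::::ZZ::
25) :::::::::
:::::::::
::::ZZ:::
:::Z:::::
:::Z:Z^::
::::ZZ:::
:::::ZZ::
26) :::::::::
:::::::::
::::ZZ:::
:::Z:::::
:::Z:ZZ>:
::::ZZ:::
:::::ZZ::
27) :::::::::
:::::::::
::::ZZ:::
:::Z:::::
:::Z:ZZZ:
::::ZZ:v:
:::::ZZ::
28) :::::::::
:::::::::
::::ZZ:::
:::Z:::::
:::Z:ZZZ:
::::ZZ<Z:
:::::ZZ::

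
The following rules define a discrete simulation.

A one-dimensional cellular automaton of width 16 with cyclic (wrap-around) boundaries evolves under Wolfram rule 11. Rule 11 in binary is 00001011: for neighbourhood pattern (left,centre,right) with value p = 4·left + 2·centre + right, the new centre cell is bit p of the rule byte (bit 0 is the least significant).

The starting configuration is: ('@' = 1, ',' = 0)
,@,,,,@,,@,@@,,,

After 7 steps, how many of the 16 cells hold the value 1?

step 0: ,@,,,,@,,@,@@,,,
step 1: @,,@@@,,@,,@,,@@
step 2: ,,@@,,,@,,@,,@@,
step 3: @@@,,@@,,@,,@@,,
step 4: @,,,@@,,@,,@@,,@
step 5: ,,@@@,,@,,@@,,@@
step 6: ,@@,,,@,,@@,,@@,
step 7: @@,,@@,,@@,,@@,,

8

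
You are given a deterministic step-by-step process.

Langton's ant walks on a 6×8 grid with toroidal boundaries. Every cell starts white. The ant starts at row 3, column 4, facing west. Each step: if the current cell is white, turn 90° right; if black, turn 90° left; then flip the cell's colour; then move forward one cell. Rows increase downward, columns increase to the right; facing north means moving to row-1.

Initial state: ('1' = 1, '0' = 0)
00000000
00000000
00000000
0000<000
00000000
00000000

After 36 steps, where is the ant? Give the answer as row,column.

3,0

t=0: 00000000
00000000
00000000
0000<000
00000000
00000000
t=1: 00000000
00000000
0000^000
00001000
00000000
00000000
t=2: 00000000
00000000
00001>00
00001000
00000000
00000000
t=3: 00000000
00000000
00001100
00001v00
00000000
00000000
t=4: 00000000
00000000
00001100
0000<100
00000000
00000000
t=5: 00000000
00000000
00001100
00000100
0000v000
00000000
t=6: 00000000
00000000
00001100
00000100
000<1000
00000000
t=7: 00000000
00000000
00001100
000^0100
00011000
00000000
t=8: 00000000
00000000
00001100
0001>100
00011000
00000000
t=9: 00000000
00000000
00001100
00011100
0001v000
00000000
t=10: 00000000
00000000
00001100
00011100
00010>00
00000000
t=11: 00000000
00000000
00001100
00011100
00010100
00000v00
t=12: 00000000
00000000
00001100
00011100
00010100
0000<100
t=13: 00000000
00000000
00001100
00011100
0001^100
00001100
t=14: 00000000
00000000
00001100
00011100
00011>00
00001100
t=15: 00000000
00000000
00001100
00011^00
00011000
00001100
t=16: 00000000
00000000
00001100
0001<000
00011000
00001100
t=17: 00000000
00000000
00001100
00010000
0001v000
00001100
t=18: 00000000
00000000
00001100
00010000
00010>00
00001100
t=19: 00000000
00000000
00001100
00010000
00010100
00001v00
t=20: 00000000
00000000
00001100
00010000
00010100
000010>0
t=21: 000000v0
00000000
00001100
00010000
00010100
00001010
t=22: 00000<10
00000000
00001100
00010000
00010100
00001010
t=23: 00000110
00000000
00001100
00010000
00010100
00001^10
t=24: 00000110
00000000
00001100
00010000
00010100
000011>0
t=25: 00000110
00000000
00001100
00010000
000101^0
00001100
t=26: 00000110
00000000
00001100
00010000
0001011>
00001100
t=27: 00000110
00000000
00001100
00010000
00010111
0000110v
t=28: 00000110
00000000
00001100
00010000
00010111
000011<1
t=29: 00000110
00000000
00001100
00010000
000101^1
00001111
t=30: 00000110
00000000
00001100
00010000
00010<01
00001111
t=31: 00000110
00000000
00001100
00010000
00010001
00001v11
t=32: 00000110
00000000
00001100
00010000
00010001
000010>1
t=33: 00000110
00000000
00001100
00010000
000100^1
00001001
t=34: 00000110
00000000
00001100
00010000
0001001>
00001001
t=35: 00000110
00000000
00001100
0001000^
00010010
00001001
t=36: 00000110
00000000
00001100
>0010001
00010010
00001001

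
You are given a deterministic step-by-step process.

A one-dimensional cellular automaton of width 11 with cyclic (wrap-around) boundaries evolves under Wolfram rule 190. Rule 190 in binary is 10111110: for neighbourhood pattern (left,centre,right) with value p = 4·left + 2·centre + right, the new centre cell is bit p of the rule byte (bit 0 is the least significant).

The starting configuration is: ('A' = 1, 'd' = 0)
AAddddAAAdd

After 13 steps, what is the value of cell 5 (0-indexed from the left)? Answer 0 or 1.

gen 0: AAddddAAAdd
gen 1: AdAddAAAdAA
gen 2: dAAAAAAdAAA
gen 3: AAAAAAdAAAd
gen 4: AAAAAdAAAdA
gen 5: AAAAdAAAdAA
gen 6: AAAdAAAdAAA
gen 7: AAdAAAdAAAA
gen 8: AdAAAdAAAAA
gen 9: dAAAdAAAAAA
gen 10: AAAdAAAAAAd
gen 11: AAdAAAAAAdA
gen 12: AdAAAAAAdAA
gen 13: dAAAAAAdAAA

1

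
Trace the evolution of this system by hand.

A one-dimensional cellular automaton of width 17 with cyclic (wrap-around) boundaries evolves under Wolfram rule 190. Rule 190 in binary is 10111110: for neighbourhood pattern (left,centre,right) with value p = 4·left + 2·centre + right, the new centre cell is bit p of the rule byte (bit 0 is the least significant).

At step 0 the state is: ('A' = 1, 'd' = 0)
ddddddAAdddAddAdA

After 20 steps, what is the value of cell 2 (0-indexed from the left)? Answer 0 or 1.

1

t=0: ddddddAAdddAddAdA
t=1: AddddAAdAdAAAAAAA
t=2: dAddAAdAAAAAAAAAA
t=3: AAAAAdAAAAAAAAAAd
t=4: AAAAdAAAAAAAAAAdA
t=5: AAAdAAAAAAAAAAdAA
t=6: AAdAAAAAAAAAAdAAA
t=7: AdAAAAAAAAAAdAAAA
t=8: dAAAAAAAAAAdAAAAA
t=9: AAAAAAAAAAdAAAAAd
t=10: AAAAAAAAAdAAAAAdA
t=11: AAAAAAAAdAAAAAdAA
t=12: AAAAAAAdAAAAAdAAA
t=13: AAAAAAdAAAAAdAAAA
t=14: AAAAAdAAAAAdAAAAA
t=15: AAAAdAAAAAdAAAAAA
t=16: AAAdAAAAAdAAAAAAA
t=17: AAdAAAAAdAAAAAAAA
t=18: AdAAAAAdAAAAAAAAA
t=19: dAAAAAdAAAAAAAAAA
t=20: AAAAAdAAAAAAAAAAd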